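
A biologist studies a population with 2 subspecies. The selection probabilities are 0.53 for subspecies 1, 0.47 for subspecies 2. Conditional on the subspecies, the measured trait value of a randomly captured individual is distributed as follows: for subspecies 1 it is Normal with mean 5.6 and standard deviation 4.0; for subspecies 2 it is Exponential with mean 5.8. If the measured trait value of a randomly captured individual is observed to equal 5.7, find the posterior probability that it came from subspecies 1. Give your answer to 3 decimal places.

Likelihoods f(5.7 | ·): 1: 0.0997044; 2: 0.0645305.
Posterior ∝ prior × likelihood. Numerator for 1: 0.53·0.0997044 = 0.0528433.
Normalizing constant: 0.53·0.0997044 + 0.47·0.0645305 = 0.0831727.
P(1 | observation) = 0.0528433 / 0.0831727 = 0.635345.

0.635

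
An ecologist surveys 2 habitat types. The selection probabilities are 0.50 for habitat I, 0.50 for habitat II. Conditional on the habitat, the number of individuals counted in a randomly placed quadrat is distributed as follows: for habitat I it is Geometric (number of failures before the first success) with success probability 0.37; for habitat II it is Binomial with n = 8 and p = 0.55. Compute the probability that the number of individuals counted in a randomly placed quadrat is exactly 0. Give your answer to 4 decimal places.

Conditional on each habitat, P(X = 0): I: 0.37; II: 0.00168151.
By total probability, P(X = 0) = 0.5·0.37 + 0.5·0.00168151 = 0.185841.

0.1858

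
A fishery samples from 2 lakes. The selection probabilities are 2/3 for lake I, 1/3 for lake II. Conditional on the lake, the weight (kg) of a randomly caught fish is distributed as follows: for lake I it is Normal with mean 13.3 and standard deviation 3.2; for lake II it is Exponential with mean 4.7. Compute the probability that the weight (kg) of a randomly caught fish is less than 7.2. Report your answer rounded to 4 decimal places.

Conditional on each lake, P(X < 7.2): I: 0.0283089; II: 0.783879.
By total probability, P(X < 7.2) = 0.666667·0.0283089 + 0.333333·0.783879 = 0.280165.

0.2802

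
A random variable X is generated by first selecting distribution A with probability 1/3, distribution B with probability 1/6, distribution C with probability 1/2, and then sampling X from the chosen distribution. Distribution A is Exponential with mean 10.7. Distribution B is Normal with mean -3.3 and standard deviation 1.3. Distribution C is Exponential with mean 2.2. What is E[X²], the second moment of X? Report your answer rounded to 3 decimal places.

83.263

For each component E[X²] = Var + (mean)², giving A: 228.98; B: 12.58; C: 9.68.
Overall E[X²] = 0.333333·228.98 + 0.166667·12.58 + 0.5·9.68 = 83.2633.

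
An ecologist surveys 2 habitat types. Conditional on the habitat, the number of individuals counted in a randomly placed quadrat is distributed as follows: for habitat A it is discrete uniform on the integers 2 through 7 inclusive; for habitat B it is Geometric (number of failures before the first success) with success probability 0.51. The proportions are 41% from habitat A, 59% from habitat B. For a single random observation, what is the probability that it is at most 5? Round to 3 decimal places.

Conditional on each habitat, P(X ≤ 5): A: 0.666667; B: 0.986159.
By total probability, P(X ≤ 5) = 0.41·0.666667 + 0.59·0.986159 = 0.855167.

0.855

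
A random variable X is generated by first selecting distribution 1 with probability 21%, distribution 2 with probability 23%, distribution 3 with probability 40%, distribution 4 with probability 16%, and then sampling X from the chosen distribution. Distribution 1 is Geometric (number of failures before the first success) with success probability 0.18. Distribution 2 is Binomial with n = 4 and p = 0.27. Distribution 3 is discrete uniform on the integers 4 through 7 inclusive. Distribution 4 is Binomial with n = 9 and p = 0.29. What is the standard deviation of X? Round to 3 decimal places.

3.082

Per component, 1: μ=4.55556, E[X²]=46.0617; 2: μ=1.08, E[X²]=1.9548; 3: μ=5.5, E[X²]=31.5; 4: μ=2.61, E[X²]=8.6652.
E[X] = 0.21·4.55556 + 0.23·1.08 + 0.4·5.5 + 0.16·2.61 = 3.82267.
E[X²] = 0.21·46.0617 + 0.23·1.9548 + 0.4·31.5 + 0.16·8.6652 = 24.109.
Var(X) = E[X²] − (E[X])² = 24.109 − 14.6128 = 9.49622.
SD(X) = √9.49622 = 3.08159.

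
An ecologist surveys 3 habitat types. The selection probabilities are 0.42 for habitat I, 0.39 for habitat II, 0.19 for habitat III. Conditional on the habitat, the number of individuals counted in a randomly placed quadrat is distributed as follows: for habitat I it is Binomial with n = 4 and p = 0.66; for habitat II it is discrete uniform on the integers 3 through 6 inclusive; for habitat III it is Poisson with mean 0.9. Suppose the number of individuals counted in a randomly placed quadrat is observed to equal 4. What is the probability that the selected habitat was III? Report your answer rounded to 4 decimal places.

0.0118

Likelihoods P(X=4 | ·): I: 0.189747; II: 0.25; III: 0.0111146.
Posterior ∝ prior × likelihood. Numerator for III: 0.19·0.0111146 = 0.00211177.
Normalizing constant: 0.42·0.189747 + 0.39·0.25 + 0.19·0.0111146 = 0.179306.
P(III | observation) = 0.00211177 / 0.179306 = 0.0117775.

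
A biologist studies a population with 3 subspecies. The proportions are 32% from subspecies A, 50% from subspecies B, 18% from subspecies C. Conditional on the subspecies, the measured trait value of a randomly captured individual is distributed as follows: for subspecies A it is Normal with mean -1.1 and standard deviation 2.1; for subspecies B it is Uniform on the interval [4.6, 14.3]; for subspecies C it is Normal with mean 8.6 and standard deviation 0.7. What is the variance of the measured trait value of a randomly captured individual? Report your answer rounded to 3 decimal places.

Per component, A: μ=-1.1, E[X²]=5.62; B: μ=9.45, E[X²]=97.1433; C: μ=8.6, E[X²]=74.45.
E[X] = 0.32·-1.1 + 0.5·9.45 + 0.18·8.6 = 5.921.
E[X²] = 0.32·5.62 + 0.5·97.1433 + 0.18·74.45 = 63.7711.
Var(X) = E[X²] − (E[X])² = 63.7711 − 35.0582 = 28.7128.

28.713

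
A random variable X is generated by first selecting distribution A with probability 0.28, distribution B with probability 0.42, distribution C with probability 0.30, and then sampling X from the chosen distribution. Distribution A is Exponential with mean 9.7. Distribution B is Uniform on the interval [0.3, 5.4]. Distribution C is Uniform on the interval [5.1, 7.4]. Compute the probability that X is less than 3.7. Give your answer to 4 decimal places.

Conditional on each component, P(X < 3.7): A: 0.317125; B: 0.666667; C: 0.
By total probability, P(X < 3.7) = 0.28·0.317125 + 0.42·0.666667 + 0.3·0 = 0.368795.

0.3688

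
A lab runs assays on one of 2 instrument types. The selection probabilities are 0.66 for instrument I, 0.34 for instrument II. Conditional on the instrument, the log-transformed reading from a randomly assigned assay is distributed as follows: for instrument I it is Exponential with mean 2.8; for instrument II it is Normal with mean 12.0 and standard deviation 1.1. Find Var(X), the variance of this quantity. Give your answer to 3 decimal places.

Per component, I: μ=2.8, E[X²]=15.68; II: μ=12, E[X²]=145.21.
E[X] = 0.66·2.8 + 0.34·12 = 5.928.
E[X²] = 0.66·15.68 + 0.34·145.21 = 59.7202.
Var(X) = E[X²] − (E[X])² = 59.7202 − 35.1412 = 24.579.

24.579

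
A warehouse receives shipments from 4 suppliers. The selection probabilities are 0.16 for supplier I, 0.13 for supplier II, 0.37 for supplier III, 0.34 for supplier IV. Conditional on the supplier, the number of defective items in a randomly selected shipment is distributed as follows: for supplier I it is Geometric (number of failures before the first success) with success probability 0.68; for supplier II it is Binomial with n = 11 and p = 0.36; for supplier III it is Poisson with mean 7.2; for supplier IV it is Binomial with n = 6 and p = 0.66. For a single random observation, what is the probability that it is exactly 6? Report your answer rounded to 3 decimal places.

Conditional on each supplier, P(X = 6): I: 0.000730144; II: 0.107983; III: 0.144458; IV: 0.082654.
By total probability, P(X = 6) = 0.16·0.000730144 + 0.13·0.107983 + 0.37·0.144458 + 0.34·0.082654 = 0.0957065.

0.096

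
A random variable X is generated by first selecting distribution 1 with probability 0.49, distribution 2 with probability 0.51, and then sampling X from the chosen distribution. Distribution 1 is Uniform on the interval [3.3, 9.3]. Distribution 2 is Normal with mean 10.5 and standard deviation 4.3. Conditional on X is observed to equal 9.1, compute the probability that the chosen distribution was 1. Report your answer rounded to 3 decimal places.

0.645

Likelihoods f(9.1 | ·): 1: 0.166667; 2: 0.087988.
Posterior ∝ prior × likelihood. Numerator for 1: 0.49·0.166667 = 0.0816667.
Normalizing constant: 0.49·0.166667 + 0.51·0.087988 = 0.126541.
P(1 | observation) = 0.0816667 / 0.126541 = 0.64538.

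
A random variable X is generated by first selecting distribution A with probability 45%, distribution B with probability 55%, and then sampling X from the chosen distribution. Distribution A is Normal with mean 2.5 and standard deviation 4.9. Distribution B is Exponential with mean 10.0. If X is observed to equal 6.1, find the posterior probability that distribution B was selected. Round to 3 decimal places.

Likelihoods f(6.1 | ·): A: 0.0621589; B: 0.0543351.
Posterior ∝ prior × likelihood. Numerator for B: 0.55·0.0543351 = 0.0298843.
Normalizing constant: 0.45·0.0621589 + 0.55·0.0543351 = 0.0578558.
P(B | observation) = 0.0298843 / 0.0578558 = 0.516531.

0.517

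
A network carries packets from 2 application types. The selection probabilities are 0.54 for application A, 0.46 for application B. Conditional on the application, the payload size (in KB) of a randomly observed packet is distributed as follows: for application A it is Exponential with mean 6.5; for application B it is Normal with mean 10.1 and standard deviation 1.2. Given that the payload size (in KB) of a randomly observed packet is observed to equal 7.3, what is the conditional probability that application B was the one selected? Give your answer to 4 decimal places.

0.2711

Likelihoods f(7.3 | ·): A: 0.0500427; B: 0.0218516.
Posterior ∝ prior × likelihood. Numerator for B: 0.46·0.0218516 = 0.0100517.
Normalizing constant: 0.54·0.0500427 + 0.46·0.0218516 = 0.0370748.
P(B | observation) = 0.0100517 / 0.0370748 = 0.27112.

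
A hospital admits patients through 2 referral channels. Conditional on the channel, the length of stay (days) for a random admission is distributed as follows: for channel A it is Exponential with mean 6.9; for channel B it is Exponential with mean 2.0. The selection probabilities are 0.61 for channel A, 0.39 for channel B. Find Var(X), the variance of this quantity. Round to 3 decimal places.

36.314

Per component, A: μ=6.9, E[X²]=95.22; B: μ=2, E[X²]=8.
E[X] = 0.61·6.9 + 0.39·2 = 4.989.
E[X²] = 0.61·95.22 + 0.39·8 = 61.2042.
Var(X) = E[X²] − (E[X])² = 61.2042 − 24.8901 = 36.3141.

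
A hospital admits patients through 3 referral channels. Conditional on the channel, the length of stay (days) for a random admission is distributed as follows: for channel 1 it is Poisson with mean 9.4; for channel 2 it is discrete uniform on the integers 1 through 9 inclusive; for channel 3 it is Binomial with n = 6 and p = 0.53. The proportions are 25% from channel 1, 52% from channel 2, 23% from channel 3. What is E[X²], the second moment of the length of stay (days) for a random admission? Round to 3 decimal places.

For each component E[X²] = Var + (mean)², giving 1: 97.76; 2: 31.6667; 3: 11.607.
Overall E[X²] = 0.25·97.76 + 0.52·31.6667 + 0.23·11.607 = 43.5763.

43.576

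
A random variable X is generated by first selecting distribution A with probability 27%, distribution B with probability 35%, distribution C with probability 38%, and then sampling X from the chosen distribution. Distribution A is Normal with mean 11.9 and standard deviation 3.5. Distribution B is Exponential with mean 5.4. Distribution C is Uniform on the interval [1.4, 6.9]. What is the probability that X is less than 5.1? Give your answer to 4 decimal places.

0.4765

Conditional on each component, P(X < 5.1): A: 0.0260167; B: 0.611104; C: 0.672727.
By total probability, P(X < 5.1) = 0.27·0.0260167 + 0.35·0.611104 + 0.38·0.672727 = 0.476547.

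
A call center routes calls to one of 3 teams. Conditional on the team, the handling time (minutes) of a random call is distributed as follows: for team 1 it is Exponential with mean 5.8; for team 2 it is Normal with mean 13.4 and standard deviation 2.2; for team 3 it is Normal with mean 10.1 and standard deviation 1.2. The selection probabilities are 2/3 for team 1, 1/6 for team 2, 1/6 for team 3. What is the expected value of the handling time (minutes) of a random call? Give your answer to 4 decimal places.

7.7833

Component means — 1: 5.8; 2: 13.4; 3: 10.1.
E[X] = 0.666667·5.8 + 0.166667·13.4 + 0.166667·10.1 = 7.78333.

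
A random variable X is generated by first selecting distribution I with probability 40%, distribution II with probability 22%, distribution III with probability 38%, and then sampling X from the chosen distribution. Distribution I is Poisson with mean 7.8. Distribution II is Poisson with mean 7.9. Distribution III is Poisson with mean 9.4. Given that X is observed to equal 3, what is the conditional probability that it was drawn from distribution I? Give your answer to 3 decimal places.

0.540

Likelihoods P(X=3 | ·): I: 0.0324068; II: 0.0304652; III: 0.0114515.
Posterior ∝ prior × likelihood. Numerator for I: 0.4·0.0324068 = 0.0129627.
Normalizing constant: 0.4·0.0324068 + 0.22·0.0304652 + 0.38·0.0114515 = 0.0240166.
P(I | observation) = 0.0129627 / 0.0240166 = 0.539739.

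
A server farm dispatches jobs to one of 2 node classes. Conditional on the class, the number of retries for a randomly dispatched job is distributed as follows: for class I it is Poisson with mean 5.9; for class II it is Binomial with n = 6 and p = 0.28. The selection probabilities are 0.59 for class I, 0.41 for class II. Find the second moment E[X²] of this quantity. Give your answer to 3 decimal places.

For each component E[X²] = Var + (mean)², giving I: 40.71; II: 4.032.
Overall E[X²] = 0.59·40.71 + 0.41·4.032 = 25.672.

25.672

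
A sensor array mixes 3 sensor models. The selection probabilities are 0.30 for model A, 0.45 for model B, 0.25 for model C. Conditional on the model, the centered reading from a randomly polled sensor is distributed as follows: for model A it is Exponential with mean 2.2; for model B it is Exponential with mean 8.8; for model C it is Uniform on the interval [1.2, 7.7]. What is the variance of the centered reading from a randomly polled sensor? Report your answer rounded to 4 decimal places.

Per component, A: μ=2.2, E[X²]=9.68; B: μ=8.8, E[X²]=154.88; C: μ=4.45, E[X²]=23.3233.
E[X] = 0.3·2.2 + 0.45·8.8 + 0.25·4.45 = 5.7325.
E[X²] = 0.3·9.68 + 0.45·154.88 + 0.25·23.3233 = 78.4308.
Var(X) = E[X²] − (E[X])² = 78.4308 − 32.8616 = 45.5693.

45.5693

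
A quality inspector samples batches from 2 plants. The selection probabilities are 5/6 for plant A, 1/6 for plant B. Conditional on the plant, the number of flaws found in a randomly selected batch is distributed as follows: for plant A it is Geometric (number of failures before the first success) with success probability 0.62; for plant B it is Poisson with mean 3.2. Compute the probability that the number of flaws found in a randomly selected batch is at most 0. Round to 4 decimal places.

0.5235

Conditional on each plant, P(X ≤ 0): A: 0.62; B: 0.0407622.
By total probability, P(X ≤ 0) = 0.833333·0.62 + 0.166667·0.0407622 = 0.52346.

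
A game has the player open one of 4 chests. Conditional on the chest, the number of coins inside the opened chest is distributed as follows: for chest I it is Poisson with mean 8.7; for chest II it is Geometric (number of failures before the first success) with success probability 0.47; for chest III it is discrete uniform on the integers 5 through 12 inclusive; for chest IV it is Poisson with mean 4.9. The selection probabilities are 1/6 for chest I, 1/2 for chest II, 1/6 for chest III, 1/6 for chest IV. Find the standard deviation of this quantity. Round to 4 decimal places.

3.9493

Per component, I: μ=8.7, E[X²]=84.39; II: μ=1.12766, E[X²]=3.67089; III: μ=8.5, E[X²]=77.5; IV: μ=4.9, E[X²]=28.91.
E[X] = 0.166667·8.7 + 0.5·1.12766 + 0.166667·8.5 + 0.166667·4.9 = 4.24716.
E[X²] = 0.166667·84.39 + 0.5·3.67089 + 0.166667·77.5 + 0.166667·28.91 = 33.6354.
Var(X) = E[X²] − (E[X])² = 33.6354 − 18.0384 = 15.5971.
SD(X) = √15.5971 = 3.94931.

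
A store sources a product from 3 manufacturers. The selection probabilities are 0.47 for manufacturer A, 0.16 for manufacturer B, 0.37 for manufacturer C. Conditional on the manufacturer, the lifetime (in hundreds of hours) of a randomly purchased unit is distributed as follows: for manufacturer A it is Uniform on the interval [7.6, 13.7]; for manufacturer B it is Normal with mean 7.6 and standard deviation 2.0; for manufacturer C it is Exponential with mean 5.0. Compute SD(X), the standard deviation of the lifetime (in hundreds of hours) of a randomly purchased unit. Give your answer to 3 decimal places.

Per component, A: μ=10.65, E[X²]=116.523; B: μ=7.6, E[X²]=61.76; C: μ=5, E[X²]=50.
E[X] = 0.47·10.65 + 0.16·7.6 + 0.37·5 = 8.0715.
E[X²] = 0.47·116.523 + 0.16·61.76 + 0.37·50 = 83.1476.
Var(X) = E[X²] − (E[X])² = 83.1476 − 65.1491 = 17.9985.
SD(X) = √17.9985 = 4.24246.

4.242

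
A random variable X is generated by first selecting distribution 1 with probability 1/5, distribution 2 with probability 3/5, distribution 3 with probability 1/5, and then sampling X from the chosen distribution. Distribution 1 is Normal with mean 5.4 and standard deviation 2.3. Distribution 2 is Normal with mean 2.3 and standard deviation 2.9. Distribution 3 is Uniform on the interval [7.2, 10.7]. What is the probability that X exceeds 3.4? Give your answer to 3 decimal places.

Conditional on each component, P(X > 3.4): 1: 0.807731; 2: 0.352229; 3: 1.
By total probability, P(X > 3.4) = 0.2·0.807731 + 0.6·0.352229 + 0.2·1 = 0.572883.

0.573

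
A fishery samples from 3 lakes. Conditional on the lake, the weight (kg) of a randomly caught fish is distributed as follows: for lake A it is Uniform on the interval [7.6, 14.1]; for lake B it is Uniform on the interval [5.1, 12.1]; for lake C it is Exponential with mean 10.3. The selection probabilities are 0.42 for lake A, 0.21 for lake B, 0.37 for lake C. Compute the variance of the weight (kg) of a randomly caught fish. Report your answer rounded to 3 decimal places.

Per component, A: μ=10.85, E[X²]=121.243; B: μ=8.6, E[X²]=78.0433; C: μ=10.3, E[X²]=212.18.
E[X] = 0.42·10.85 + 0.21·8.6 + 0.37·10.3 = 10.174.
E[X²] = 0.42·121.243 + 0.21·78.0433 + 0.37·212.18 = 145.818.
Var(X) = E[X²] − (E[X])² = 145.818 − 103.51 = 42.3076.

42.308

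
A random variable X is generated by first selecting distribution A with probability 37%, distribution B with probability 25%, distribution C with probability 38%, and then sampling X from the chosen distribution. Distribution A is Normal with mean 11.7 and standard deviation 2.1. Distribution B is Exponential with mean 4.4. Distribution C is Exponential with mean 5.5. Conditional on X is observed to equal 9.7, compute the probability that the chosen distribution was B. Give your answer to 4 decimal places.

Likelihoods f(9.7 | ·): A: 0.120707; B: 0.0250683; C: 0.0311673.
Posterior ∝ prior × likelihood. Numerator for B: 0.25·0.0250683 = 0.00626708.
Normalizing constant: 0.37·0.120707 + 0.25·0.0250683 + 0.38·0.0311673 = 0.0627722.
P(B | observation) = 0.00626708 / 0.0627722 = 0.0998385.

0.0998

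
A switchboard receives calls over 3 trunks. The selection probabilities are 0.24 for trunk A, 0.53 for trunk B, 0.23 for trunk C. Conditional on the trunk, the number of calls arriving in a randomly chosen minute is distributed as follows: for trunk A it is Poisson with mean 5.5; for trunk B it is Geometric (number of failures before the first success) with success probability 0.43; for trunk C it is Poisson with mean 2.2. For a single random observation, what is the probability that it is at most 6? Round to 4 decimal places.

0.9126

Conditional on each trunk, P(X ≤ 6): A: 0.686036; B: 0.980451; C: 0.992539.
By total probability, P(X ≤ 6) = 0.24·0.686036 + 0.53·0.980451 + 0.23·0.992539 = 0.912572.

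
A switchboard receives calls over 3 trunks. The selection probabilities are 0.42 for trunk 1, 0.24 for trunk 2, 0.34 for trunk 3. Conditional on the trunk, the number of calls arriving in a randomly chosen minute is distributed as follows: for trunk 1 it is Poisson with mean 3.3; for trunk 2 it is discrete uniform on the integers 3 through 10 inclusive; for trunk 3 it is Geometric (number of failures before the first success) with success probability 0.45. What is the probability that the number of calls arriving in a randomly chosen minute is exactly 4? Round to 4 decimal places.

0.1205

Conditional on each trunk, P(X = 4): 1: 0.182252; 2: 0.125; 3: 0.0411778.
By total probability, P(X = 4) = 0.42·0.182252 + 0.24·0.125 + 0.34·0.0411778 = 0.120546.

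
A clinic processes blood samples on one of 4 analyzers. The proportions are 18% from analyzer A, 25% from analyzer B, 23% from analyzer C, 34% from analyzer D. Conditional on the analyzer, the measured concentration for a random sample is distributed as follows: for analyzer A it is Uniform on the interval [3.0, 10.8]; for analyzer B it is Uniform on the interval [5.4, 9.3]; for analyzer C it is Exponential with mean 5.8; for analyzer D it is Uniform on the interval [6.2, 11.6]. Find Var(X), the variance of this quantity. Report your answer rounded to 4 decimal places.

11.1907

Per component, A: μ=6.9, E[X²]=52.68; B: μ=7.35, E[X²]=55.29; C: μ=5.8, E[X²]=67.28; D: μ=8.9, E[X²]=81.64.
E[X] = 0.18·6.9 + 0.25·7.35 + 0.23·5.8 + 0.34·8.9 = 7.4395.
E[X²] = 0.18·52.68 + 0.25·55.29 + 0.23·67.28 + 0.34·81.64 = 66.5369.
Var(X) = E[X²] − (E[X])² = 66.5369 − 55.3462 = 11.1907.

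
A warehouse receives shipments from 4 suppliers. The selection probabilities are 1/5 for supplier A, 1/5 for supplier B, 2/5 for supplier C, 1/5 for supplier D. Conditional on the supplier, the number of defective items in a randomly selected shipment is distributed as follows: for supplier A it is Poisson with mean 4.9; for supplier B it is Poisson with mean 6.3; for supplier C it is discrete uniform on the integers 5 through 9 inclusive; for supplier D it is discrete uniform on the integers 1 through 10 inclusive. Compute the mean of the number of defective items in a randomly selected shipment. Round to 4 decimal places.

Component means — A: 4.9; B: 6.3; C: 7; D: 5.5.
E[X] = 0.2·4.9 + 0.2·6.3 + 0.4·7 + 0.2·5.5 = 6.14.

6.1400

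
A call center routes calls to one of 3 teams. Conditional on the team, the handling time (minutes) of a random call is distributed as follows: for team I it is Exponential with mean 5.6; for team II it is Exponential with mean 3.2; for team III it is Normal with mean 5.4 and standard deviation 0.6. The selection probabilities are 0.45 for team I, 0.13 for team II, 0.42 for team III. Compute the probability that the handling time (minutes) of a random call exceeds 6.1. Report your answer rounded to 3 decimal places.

Conditional on each team, P(X > 6.1): I: 0.336457; II: 0.148637; III: 0.121673.
By total probability, P(X > 6.1) = 0.45·0.336457 + 0.13·0.148637 + 0.42·0.121673 = 0.221831.

0.222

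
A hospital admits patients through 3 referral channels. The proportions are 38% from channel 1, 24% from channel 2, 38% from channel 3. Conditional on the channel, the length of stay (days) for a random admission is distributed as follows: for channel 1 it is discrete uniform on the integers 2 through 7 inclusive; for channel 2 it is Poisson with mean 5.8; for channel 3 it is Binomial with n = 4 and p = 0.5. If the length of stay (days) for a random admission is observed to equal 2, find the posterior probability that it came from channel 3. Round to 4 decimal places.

0.6535

Likelihoods P(X=2 | ·): 1: 0.166667; 2: 0.0509235; 3: 0.375.
Posterior ∝ prior × likelihood. Numerator for 3: 0.38·0.375 = 0.1425.
Normalizing constant: 0.38·0.166667 + 0.24·0.0509235 + 0.38·0.375 = 0.218055.
P(3 | observation) = 0.1425 / 0.218055 = 0.653505.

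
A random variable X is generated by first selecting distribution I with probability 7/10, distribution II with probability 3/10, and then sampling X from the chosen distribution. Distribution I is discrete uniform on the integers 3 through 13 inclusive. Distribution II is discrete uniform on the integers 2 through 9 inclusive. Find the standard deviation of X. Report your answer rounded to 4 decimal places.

Per component, I: μ=8, E[X²]=74; II: μ=5.5, E[X²]=35.5.
E[X] = 0.7·8 + 0.3·5.5 = 7.25.
E[X²] = 0.7·74 + 0.3·35.5 = 62.45.
Var(X) = E[X²] − (E[X])² = 62.45 − 52.5625 = 9.8875.
SD(X) = √9.8875 = 3.14444.

3.1444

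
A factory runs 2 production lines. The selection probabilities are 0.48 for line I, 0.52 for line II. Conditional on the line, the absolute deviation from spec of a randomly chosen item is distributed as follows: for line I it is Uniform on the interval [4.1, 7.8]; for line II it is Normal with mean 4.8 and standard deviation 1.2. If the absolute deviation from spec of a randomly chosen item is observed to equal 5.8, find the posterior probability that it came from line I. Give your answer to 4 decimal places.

0.5150

Likelihoods f(5.8 | ·): I: 0.27027; II: 0.234927.
Posterior ∝ prior × likelihood. Numerator for I: 0.48·0.27027 = 0.12973.
Normalizing constant: 0.48·0.27027 + 0.52·0.234927 = 0.251892.
P(I | observation) = 0.12973 / 0.251892 = 0.515022.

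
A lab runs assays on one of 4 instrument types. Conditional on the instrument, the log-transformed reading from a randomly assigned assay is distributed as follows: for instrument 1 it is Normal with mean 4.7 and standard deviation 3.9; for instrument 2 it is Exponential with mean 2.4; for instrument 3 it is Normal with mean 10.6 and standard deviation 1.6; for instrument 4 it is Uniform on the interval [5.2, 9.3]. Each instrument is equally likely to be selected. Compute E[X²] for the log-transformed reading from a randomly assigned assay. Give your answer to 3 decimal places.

For each component E[X²] = Var + (mean)², giving 1: 37.3; 2: 11.52; 3: 114.92; 4: 53.9633.
Overall E[X²] = 0.25·37.3 + 0.25·11.52 + 0.25·114.92 + 0.25·53.9633 = 54.4258.

54.426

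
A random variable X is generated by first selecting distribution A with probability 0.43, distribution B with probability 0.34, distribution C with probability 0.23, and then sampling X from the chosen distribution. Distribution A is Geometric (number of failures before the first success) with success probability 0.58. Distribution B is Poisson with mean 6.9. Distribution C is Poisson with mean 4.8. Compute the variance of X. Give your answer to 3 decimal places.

Per component, A: μ=0.724138, E[X²]=1.77289; B: μ=6.9, E[X²]=54.51; C: μ=4.8, E[X²]=27.84.
E[X] = 0.43·0.724138 + 0.34·6.9 + 0.23·4.8 = 3.76138.
E[X²] = 0.43·1.77289 + 0.34·54.51 + 0.23·27.84 = 25.6989.
Var(X) = E[X²] − (E[X])² = 25.6989 − 14.148 = 11.551.

11.551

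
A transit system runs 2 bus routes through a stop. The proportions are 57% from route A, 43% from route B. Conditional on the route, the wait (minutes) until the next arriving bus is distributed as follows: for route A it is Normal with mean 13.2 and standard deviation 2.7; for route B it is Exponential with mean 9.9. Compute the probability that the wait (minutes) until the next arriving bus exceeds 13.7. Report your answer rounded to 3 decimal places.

0.351

Conditional on each route, P(X > 13.7): A: 0.426542; B: 0.250615.
By total probability, P(X > 13.7) = 0.57·0.426542 + 0.43·0.250615 = 0.350893.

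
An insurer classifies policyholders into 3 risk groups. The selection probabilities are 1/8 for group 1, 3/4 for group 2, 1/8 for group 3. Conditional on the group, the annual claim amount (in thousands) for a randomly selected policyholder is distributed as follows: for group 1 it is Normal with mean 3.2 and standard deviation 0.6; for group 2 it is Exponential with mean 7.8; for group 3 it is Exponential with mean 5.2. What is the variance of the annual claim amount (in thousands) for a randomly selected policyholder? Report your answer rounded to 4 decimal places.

Per component, 1: μ=3.2, E[X²]=10.6; 2: μ=7.8, E[X²]=121.68; 3: μ=5.2, E[X²]=54.08.
E[X] = 0.125·3.2 + 0.75·7.8 + 0.125·5.2 = 6.9.
E[X²] = 0.125·10.6 + 0.75·121.68 + 0.125·54.08 = 99.345.
Var(X) = E[X²] − (E[X])² = 99.345 − 47.61 = 51.735.

51.7350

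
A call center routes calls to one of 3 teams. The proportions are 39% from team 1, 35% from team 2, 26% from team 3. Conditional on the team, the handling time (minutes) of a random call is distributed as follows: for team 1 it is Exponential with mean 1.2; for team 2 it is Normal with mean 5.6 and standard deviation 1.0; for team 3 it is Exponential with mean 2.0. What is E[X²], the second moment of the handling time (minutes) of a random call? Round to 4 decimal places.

For each component E[X²] = Var + (mean)², giving 1: 2.88; 2: 32.36; 3: 8.
Overall E[X²] = 0.39·2.88 + 0.35·32.36 + 0.26·8 = 14.5292.

14.5292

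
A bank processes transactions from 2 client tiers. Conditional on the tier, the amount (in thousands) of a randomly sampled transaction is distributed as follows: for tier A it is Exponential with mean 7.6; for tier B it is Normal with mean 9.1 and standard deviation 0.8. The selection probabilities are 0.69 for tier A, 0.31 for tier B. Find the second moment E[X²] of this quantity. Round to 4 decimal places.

For each component E[X²] = Var + (mean)², giving A: 115.52; B: 83.45.
Overall E[X²] = 0.69·115.52 + 0.31·83.45 = 105.578.

105.5783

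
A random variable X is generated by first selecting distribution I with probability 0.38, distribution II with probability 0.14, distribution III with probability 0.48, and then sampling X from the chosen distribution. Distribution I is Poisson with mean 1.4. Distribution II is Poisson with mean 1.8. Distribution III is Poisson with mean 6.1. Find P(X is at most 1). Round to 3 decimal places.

Conditional on each component, P(X ≤ 1): I: 0.591833; II: 0.462837; III: 0.0159244.
By total probability, P(X ≤ 1) = 0.38·0.591833 + 0.14·0.462837 + 0.48·0.0159244 = 0.297337.

0.297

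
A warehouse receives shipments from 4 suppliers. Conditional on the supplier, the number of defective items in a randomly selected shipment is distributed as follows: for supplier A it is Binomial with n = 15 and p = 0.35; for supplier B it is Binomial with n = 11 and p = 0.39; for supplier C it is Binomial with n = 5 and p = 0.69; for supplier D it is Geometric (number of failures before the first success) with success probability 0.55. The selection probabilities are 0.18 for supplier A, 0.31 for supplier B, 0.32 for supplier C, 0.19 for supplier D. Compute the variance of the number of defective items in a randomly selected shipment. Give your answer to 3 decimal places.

Per component, A: μ=5.25, E[X²]=30.975; B: μ=4.29, E[X²]=21.021; C: μ=3.45, E[X²]=12.972; D: μ=0.818182, E[X²]=2.15702.
E[X] = 0.18·5.25 + 0.31·4.29 + 0.32·3.45 + 0.19·0.818182 = 3.53435.
E[X²] = 0.18·30.975 + 0.31·21.021 + 0.32·12.972 + 0.19·2.15702 = 16.6529.
Var(X) = E[X²] − (E[X])² = 16.6529 − 12.4917 = 4.16122.

4.161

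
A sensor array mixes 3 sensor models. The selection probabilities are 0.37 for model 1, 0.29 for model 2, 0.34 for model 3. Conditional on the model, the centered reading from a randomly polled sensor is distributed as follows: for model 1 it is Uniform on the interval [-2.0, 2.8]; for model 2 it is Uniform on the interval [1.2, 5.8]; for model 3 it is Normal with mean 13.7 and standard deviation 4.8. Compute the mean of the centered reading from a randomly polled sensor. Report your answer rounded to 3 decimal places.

Component means — 1: 0.4; 2: 3.5; 3: 13.7.
E[X] = 0.37·0.4 + 0.29·3.5 + 0.34·13.7 = 5.821.

5.821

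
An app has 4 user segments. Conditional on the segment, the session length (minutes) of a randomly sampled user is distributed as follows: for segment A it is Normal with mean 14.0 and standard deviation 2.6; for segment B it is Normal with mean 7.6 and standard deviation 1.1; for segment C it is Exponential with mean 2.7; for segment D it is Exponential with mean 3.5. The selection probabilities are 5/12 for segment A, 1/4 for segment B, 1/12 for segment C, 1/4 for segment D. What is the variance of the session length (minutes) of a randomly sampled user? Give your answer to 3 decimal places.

28.538

Per component, A: μ=14, E[X²]=202.76; B: μ=7.6, E[X²]=58.97; C: μ=2.7, E[X²]=14.58; D: μ=3.5, E[X²]=24.5.
E[X] = 0.416667·14 + 0.25·7.6 + 0.0833333·2.7 + 0.25·3.5 = 8.83333.
E[X²] = 0.416667·202.76 + 0.25·58.97 + 0.0833333·14.58 + 0.25·24.5 = 106.566.
Var(X) = E[X²] − (E[X])² = 106.566 − 78.0278 = 28.5381.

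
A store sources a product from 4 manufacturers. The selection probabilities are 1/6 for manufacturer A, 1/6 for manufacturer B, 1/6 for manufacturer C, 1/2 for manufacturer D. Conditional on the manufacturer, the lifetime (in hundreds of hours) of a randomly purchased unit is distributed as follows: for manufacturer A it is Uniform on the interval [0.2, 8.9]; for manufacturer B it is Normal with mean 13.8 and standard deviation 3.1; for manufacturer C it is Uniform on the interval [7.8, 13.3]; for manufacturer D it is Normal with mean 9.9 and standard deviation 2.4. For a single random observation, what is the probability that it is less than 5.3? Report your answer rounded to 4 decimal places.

Conditional on each manufacturer, P(X < 5.3): A: 0.586207; B: 0.00305392; C: 0; D: 0.0276401.
By total probability, P(X < 5.3) = 0.166667·0.586207 + 0.166667·0.00305392 + 0.166667·0 + 0.5·0.0276401 = 0.11203.

0.1120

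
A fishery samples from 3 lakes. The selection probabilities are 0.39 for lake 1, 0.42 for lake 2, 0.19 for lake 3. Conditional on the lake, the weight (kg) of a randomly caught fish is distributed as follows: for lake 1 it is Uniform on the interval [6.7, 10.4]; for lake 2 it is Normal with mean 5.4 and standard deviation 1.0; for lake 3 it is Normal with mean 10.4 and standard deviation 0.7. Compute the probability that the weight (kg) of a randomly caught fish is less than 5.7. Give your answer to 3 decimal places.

0.260

Conditional on each lake, P(X < 5.7): 1: 0; 2: 0.617911; 3: 9.4495e-12.
By total probability, P(X < 5.7) = 0.39·0 + 0.42·0.617911 + 0.19·9.4495e-12 = 0.259523.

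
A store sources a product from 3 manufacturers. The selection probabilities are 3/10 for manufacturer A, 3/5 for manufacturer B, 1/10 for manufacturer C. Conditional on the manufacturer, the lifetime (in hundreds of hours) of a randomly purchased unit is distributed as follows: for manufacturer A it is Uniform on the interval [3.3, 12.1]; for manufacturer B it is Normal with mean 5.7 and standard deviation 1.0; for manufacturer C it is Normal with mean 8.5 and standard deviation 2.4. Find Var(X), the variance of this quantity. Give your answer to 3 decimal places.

4.322

Per component, A: μ=7.7, E[X²]=65.7433; B: μ=5.7, E[X²]=33.49; C: μ=8.5, E[X²]=78.01.
E[X] = 0.3·7.7 + 0.6·5.7 + 0.1·8.5 = 6.58.
E[X²] = 0.3·65.7433 + 0.6·33.49 + 0.1·78.01 = 47.618.
Var(X) = E[X²] − (E[X])² = 47.618 − 43.2964 = 4.3216.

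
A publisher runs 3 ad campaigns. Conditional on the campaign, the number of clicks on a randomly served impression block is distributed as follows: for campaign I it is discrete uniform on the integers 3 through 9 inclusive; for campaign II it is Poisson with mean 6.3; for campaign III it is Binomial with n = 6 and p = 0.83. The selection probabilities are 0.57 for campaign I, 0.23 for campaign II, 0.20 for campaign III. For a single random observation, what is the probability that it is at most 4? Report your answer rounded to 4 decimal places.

0.2739

Conditional on each campaign, P(X ≤ 4): I: 0.285714; II: 0.246904; III: 0.271277.
By total probability, P(X ≤ 4) = 0.57·0.285714 + 0.23·0.246904 + 0.2·0.271277 = 0.2739.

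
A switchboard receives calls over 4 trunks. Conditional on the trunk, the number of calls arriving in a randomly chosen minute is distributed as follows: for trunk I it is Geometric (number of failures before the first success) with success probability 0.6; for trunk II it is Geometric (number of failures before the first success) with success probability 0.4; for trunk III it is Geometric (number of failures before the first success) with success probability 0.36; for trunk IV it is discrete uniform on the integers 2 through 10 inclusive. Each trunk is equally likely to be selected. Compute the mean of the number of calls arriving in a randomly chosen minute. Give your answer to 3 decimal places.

2.486

Component means — I: 0.666667; II: 1.5; III: 1.77778; IV: 6.
E[X] = 0.25·0.666667 + 0.25·1.5 + 0.25·1.77778 + 0.25·6 = 2.48611.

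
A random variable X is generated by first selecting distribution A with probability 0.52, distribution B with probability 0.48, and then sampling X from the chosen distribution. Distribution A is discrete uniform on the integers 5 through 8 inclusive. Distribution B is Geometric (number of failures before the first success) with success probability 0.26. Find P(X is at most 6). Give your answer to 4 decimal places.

Conditional on each component, P(X ≤ 6): A: 0.5; B: 0.878487.
By total probability, P(X ≤ 6) = 0.52·0.5 + 0.48·0.878487 = 0.681674.

0.6817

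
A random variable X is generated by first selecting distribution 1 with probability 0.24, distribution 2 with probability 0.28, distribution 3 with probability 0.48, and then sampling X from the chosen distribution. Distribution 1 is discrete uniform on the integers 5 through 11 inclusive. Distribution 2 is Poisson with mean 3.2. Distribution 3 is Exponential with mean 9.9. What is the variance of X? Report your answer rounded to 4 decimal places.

56.8982

Per component, 1: μ=8, E[X²]=68; 2: μ=3.2, E[X²]=13.44; 3: μ=9.9, E[X²]=196.02.
E[X] = 0.24·8 + 0.28·3.2 + 0.48·9.9 = 7.568.
E[X²] = 0.24·68 + 0.28·13.44 + 0.48·196.02 = 114.173.
Var(X) = E[X²] − (E[X])² = 114.173 − 57.2746 = 56.8982.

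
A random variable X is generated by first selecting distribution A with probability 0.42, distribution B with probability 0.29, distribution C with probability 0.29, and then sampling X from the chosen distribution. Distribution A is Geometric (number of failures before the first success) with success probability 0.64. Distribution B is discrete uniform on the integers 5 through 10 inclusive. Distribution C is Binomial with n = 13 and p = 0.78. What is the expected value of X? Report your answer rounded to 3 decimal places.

5.352

Component means — A: 0.5625; B: 7.5; C: 10.14.
E[X] = 0.42·0.5625 + 0.29·7.5 + 0.29·10.14 = 5.35185.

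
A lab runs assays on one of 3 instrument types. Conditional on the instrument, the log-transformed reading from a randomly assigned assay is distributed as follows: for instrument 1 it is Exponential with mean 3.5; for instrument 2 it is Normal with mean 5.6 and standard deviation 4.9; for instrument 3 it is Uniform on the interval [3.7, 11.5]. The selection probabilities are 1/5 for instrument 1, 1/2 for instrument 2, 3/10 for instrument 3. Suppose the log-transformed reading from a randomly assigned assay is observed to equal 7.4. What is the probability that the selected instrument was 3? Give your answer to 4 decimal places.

0.4611

Likelihoods f(7.4 | ·): 1: 0.0344913; 2: 0.0761047; 3: 0.128205.
Posterior ∝ prior × likelihood. Numerator for 3: 0.3·0.128205 = 0.0384615.
Normalizing constant: 0.2·0.0344913 + 0.5·0.0761047 + 0.3·0.128205 = 0.0834121.
P(3 | observation) = 0.0384615 / 0.0834121 = 0.461102.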